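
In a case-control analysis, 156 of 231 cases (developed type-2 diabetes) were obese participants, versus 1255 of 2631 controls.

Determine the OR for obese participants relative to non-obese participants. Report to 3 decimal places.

OR = (156 × 1376) / (1255 × 75) = 214656/94125 ≈ 2.281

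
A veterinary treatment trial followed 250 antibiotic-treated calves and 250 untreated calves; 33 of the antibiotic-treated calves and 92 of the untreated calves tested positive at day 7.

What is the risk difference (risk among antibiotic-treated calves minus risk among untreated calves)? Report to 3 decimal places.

risk, antibiotic-treated calves = 33/250 = 0.1320
risk, untreated calves = 92/250 = 0.3680
risk difference = 0.1320 − 0.3680 = -0.236

RD ≈ -0.236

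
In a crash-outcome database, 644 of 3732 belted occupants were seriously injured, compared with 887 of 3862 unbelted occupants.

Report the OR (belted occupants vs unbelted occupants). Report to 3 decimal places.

OR ≈ 0.699

odds, belted occupants = 644/3088 = 0.2085
odds, unbelted occupants = 887/2975 = 0.2982
OR = 0.2085 / 0.2982 = 0.699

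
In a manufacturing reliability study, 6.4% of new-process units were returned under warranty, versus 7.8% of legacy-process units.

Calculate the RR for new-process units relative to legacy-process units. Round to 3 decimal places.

RR = 0.0640 / 0.0780 = 0.821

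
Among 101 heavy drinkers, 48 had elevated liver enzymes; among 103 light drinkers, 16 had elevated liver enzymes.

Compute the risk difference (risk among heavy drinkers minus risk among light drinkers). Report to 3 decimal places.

risk, heavy drinkers = 48/101 = 0.4752
risk, light drinkers = 16/103 = 0.1553
risk difference = 0.4752 − 0.1553 = 0.320

0.320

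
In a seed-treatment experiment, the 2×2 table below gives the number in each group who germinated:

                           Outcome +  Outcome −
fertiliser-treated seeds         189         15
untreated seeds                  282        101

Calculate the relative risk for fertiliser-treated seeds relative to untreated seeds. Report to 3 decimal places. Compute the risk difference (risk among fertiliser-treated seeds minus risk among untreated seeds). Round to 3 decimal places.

RR = 1.258; RD = 0.190

risk, fertiliser-treated seeds = 189/204 = 0.9265
risk, untreated seeds = 282/383 = 0.7363
RR = 0.9265 / 0.7363 = 1.258
risk difference = 0.9265 − 0.7363 = 0.190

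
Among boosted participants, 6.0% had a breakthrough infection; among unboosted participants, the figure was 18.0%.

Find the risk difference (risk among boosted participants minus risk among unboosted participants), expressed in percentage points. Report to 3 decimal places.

RD ≈ -12.000

risk difference = 0.0600 − 0.1800 = -0.1200 → -12.000 percentage points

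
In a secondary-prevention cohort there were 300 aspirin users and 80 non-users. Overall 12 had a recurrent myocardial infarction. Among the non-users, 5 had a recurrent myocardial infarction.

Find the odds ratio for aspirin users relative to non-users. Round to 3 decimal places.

aspirin users with the outcome: 12 − 5 = 7
aspirin users without the outcome: 300 − 7 = 293
non-users without the outcome: 80 − 5 = 75
odds, aspirin users = 7/293 = 0.02389
odds, non-users = 5/75 = 0.06667
OR = 0.02389 / 0.06667 = 0.358

OR ≈ 0.358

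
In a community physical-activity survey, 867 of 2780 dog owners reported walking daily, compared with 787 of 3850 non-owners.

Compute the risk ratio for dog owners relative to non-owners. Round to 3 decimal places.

1.526

risk, dog owners = 867/2780 = 0.3119
risk, non-owners = 787/3850 = 0.2044
RR = 0.3119 / 0.2044 = 1.526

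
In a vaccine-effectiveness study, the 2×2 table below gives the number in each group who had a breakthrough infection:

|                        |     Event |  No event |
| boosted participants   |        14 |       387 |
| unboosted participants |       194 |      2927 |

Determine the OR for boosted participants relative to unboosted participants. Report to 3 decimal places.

OR = (14 × 2927) / (387 × 194) = 40978/75078 ≈ 0.546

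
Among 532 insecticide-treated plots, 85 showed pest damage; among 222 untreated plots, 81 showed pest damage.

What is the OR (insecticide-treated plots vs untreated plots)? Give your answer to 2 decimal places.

OR = (85 × 141) / (447 × 81) = 11985/36207 ≈ 0.33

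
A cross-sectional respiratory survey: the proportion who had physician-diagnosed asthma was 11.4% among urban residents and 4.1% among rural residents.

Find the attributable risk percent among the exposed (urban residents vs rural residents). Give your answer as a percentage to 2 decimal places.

AR% = (0.11400 − 0.04100) / 0.11400 = 0.6404 → 64.04%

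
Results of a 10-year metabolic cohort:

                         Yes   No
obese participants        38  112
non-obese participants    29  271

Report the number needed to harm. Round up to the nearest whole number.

NNH ≈ 7

risk, obese participants = 38/150 = 0.253333
risk, non-obese participants = 29/300 = 0.096667
absolute risk difference = 0.156667
1 / 0.156667 = 6.383 → round up → 7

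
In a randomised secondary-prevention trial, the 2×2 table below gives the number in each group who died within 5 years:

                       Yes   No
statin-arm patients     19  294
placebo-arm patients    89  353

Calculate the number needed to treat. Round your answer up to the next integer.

risk, statin-arm patients = 19/313 = 0.060703
risk, placebo-arm patients = 89/442 = 0.201357
absolute risk difference = 0.140655
1 / 0.140655 = 7.110 → round up → 8

NNT: 8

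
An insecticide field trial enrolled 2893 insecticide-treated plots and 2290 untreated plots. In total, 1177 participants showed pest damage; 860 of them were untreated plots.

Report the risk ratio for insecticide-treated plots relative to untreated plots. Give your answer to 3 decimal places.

insecticide-treated plots with the outcome: 1177 − 860 = 317
insecticide-treated plots without the outcome: 2893 − 317 = 2576
untreated plots without the outcome: 2290 − 860 = 1430
risk, insecticide-treated plots = 317/2893 = 0.1096
risk, untreated plots = 860/2290 = 0.3755
RR = 0.1096 / 0.3755 = 0.292

0.292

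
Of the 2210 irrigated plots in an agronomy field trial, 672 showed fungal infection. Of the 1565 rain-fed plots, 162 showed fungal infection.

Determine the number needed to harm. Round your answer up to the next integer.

NNH = 5

risk, irrigated plots = 672/2210 = 0.304072
risk, rain-fed plots = 162/1565 = 0.103514
absolute risk difference = 0.200558
1 / 0.200558 = 4.986 → round up → 5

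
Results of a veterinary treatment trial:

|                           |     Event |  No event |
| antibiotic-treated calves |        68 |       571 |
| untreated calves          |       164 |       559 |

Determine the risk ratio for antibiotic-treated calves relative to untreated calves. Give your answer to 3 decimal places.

risk, antibiotic-treated calves = 68/639 = 0.1064
risk, untreated calves = 164/723 = 0.2268
RR = 0.1064 / 0.2268 = 0.469

RR: 0.469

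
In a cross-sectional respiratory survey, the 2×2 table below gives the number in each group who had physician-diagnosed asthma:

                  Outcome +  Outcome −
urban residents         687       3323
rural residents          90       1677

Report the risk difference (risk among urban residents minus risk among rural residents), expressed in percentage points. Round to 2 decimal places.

12.04

risk, urban residents = 687/4010 = 0.1713
risk, rural residents = 90/1767 = 0.0509
risk difference = 0.1713 − 0.0509 = 0.1204 → 12.04 percentage points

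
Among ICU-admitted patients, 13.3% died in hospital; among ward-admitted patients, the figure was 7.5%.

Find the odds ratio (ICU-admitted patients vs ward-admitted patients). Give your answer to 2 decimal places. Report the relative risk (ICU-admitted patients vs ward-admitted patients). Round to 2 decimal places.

odds, ICU-admitted patients = 0.1330/0.8670 = 0.1534
odds, ward-admitted patients = 0.0750/0.9250 = 0.0811
OR = 0.1534 / 0.0811 = 1.89
RR = 0.1330 / 0.0750 = 1.77

OR = 1.89; RR = 1.77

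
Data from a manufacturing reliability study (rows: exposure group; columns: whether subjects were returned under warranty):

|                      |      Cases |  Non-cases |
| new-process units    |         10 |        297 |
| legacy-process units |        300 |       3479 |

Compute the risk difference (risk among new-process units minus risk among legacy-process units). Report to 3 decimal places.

risk, new-process units = 10/307 = 0.03257
risk, legacy-process units = 300/3779 = 0.07939
risk difference = 0.03257 − 0.07939 = -0.047

-0.047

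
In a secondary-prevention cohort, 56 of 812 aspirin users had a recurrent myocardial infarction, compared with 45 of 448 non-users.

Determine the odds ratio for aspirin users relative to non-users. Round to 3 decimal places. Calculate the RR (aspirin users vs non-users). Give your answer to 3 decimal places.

odds, aspirin users = 56/756 = 0.0741
odds, non-users = 45/403 = 0.1117
OR = 0.0741 / 0.1117 = 0.663
risk, aspirin users = 56/812 = 0.0690
risk, non-users = 45/448 = 0.1004
RR = 0.0690 / 0.1004 = 0.687

OR = 0.663; RR = 0.687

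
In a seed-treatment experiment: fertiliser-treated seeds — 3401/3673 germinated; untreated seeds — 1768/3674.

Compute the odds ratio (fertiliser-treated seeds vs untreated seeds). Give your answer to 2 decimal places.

OR: 13.48

odds, fertiliser-treated seeds = 3401/272 = 12.5037
odds, untreated seeds = 1768/1906 = 0.9276
OR = 12.5037 / 0.9276 = 13.48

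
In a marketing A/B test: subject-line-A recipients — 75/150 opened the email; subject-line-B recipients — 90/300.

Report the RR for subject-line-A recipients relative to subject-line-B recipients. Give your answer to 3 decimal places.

risk, subject-line-A recipients = 75/150 = 0.5000
risk, subject-line-B recipients = 90/300 = 0.3000
RR = 0.5000 / 0.3000 = 1.667

1.667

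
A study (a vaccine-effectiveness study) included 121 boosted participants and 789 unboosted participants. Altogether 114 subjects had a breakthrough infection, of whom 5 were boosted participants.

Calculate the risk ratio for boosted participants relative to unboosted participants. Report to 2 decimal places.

RR ≈ 0.30

boosted participants without the outcome: 121 − 5 = 116
unboosted participants with the outcome: 114 − 5 = 109
unboosted participants without the outcome: 789 − 109 = 680
risk, boosted participants = 5/121 = 0.04132
risk, unboosted participants = 109/789 = 0.13815
RR = 0.04132 / 0.13815 = 0.30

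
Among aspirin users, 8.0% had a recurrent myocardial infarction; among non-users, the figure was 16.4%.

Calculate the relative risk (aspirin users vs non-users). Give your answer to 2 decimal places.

RR = 0.0800 / 0.1640 = 0.49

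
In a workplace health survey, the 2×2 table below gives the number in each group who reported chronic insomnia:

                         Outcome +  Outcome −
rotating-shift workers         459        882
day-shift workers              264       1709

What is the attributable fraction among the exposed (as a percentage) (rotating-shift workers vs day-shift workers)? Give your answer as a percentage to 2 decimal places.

risk, rotating-shift workers = 459/1341 = 0.3423
risk, day-shift workers = 264/1973 = 0.1338
AR% = (0.3423 − 0.1338) / 0.3423 = 0.6091 → 60.91%

AR%: 60.91%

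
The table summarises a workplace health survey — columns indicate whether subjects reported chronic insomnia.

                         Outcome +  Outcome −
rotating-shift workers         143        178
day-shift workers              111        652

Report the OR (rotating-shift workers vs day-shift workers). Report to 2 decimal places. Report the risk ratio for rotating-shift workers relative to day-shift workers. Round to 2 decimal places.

odds, rotating-shift workers = 143/178 = 0.8034
odds, day-shift workers = 111/652 = 0.1702
OR = 0.8034 / 0.1702 = 4.72
risk, rotating-shift workers = 143/321 = 0.4455
risk, day-shift workers = 111/763 = 0.1455
RR = 0.4455 / 0.1455 = 3.06

OR = 4.72; RR = 3.06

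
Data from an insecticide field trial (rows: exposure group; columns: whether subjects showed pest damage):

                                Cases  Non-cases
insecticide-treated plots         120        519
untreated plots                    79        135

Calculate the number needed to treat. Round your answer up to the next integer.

NNT ≈ 6

risk, insecticide-treated plots = 120/639 = 0.187793
risk, untreated plots = 79/214 = 0.369159
absolute risk difference = 0.181365
1 / 0.181365 = 5.514 → round up → 6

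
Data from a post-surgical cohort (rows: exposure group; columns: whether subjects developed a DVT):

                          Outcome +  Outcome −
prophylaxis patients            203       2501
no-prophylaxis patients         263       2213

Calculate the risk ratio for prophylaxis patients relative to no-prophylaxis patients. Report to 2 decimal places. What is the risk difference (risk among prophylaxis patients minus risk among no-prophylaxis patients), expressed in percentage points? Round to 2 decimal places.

risk, prophylaxis patients = 203/2704 = 0.0751
risk, no-prophylaxis patients = 263/2476 = 0.1062
RR = 0.0751 / 0.1062 = 0.71
risk difference = 0.0751 − 0.1062 = -0.0311 → -3.11 percentage points

RR = 0.71; RD = -3.11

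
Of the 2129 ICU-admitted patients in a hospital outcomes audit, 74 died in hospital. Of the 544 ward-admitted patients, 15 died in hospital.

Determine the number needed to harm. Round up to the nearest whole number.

140

risk, ICU-admitted patients = 74/2129 = 0.034758
risk, ward-admitted patients = 15/544 = 0.027574
absolute risk difference = 0.007185
1 / 0.007185 = 139.179 → round up → 140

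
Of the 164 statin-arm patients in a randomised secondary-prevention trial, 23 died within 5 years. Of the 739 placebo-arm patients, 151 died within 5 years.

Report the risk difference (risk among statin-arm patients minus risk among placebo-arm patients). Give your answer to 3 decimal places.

RD = -0.064

risk, statin-arm patients = 23/164 = 0.1402
risk, placebo-arm patients = 151/739 = 0.2043
risk difference = 0.1402 − 0.2043 = -0.064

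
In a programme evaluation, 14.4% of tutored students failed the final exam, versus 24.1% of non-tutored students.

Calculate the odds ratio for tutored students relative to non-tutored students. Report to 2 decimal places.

odds, tutored students = 0.1440/0.8560 = 0.1682
odds, non-tutored students = 0.2410/0.7590 = 0.3175
OR = 0.1682 / 0.3175 = 0.53

OR: 0.53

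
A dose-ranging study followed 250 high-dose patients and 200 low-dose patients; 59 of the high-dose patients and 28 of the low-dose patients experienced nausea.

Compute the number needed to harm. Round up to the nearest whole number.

NNH ≈ 11

risk, high-dose patients = 59/250 = 0.236000
risk, low-dose patients = 28/200 = 0.140000
absolute risk difference = 0.096000
1 / 0.096000 = 10.417 → round up → 11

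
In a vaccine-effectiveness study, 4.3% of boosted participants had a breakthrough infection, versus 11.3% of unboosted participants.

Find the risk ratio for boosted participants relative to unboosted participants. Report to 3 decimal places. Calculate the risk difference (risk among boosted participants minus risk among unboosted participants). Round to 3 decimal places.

RR = 0.04300 / 0.11300 = 0.381
risk difference = 0.04300 − 0.11300 = -0.070

RR = 0.381; RD = -0.070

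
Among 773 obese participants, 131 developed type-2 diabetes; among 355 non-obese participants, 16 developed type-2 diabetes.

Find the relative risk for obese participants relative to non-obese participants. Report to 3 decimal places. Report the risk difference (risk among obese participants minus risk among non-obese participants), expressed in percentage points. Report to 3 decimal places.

risk, obese participants = 131/773 = 0.16947
risk, non-obese participants = 16/355 = 0.04507
RR = 0.16947 / 0.04507 = 3.760
risk difference = 0.16947 − 0.04507 = 0.12440 → 12.440 percentage points

RR = 3.760; RD = 12.440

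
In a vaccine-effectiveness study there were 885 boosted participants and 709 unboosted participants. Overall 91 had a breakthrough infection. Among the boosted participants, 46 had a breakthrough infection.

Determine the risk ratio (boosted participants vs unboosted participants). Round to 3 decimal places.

boosted participants without the outcome: 885 − 46 = 839
unboosted participants with the outcome: 91 − 46 = 45
unboosted participants without the outcome: 709 − 45 = 664
risk, boosted participants = 46/885 = 0.0520
risk, unboosted participants = 45/709 = 0.0635
RR = 0.0520 / 0.0635 = 0.819

RR: 0.819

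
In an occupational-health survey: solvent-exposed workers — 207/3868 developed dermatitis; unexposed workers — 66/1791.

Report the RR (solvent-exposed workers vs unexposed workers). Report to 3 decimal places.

RR ≈ 1.452

risk, solvent-exposed workers = 207/3868 = 0.05352
risk, unexposed workers = 66/1791 = 0.03685
RR = 0.05352 / 0.03685 = 1.452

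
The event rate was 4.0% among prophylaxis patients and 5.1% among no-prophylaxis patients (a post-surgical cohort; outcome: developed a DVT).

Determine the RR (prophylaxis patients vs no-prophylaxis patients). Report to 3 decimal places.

RR = 0.04000 / 0.05100 = 0.784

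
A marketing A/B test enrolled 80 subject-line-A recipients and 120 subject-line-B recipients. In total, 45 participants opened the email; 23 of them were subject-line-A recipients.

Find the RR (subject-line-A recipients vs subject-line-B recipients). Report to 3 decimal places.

subject-line-A recipients without the outcome: 80 − 23 = 57
subject-line-B recipients with the outcome: 45 − 23 = 22
subject-line-B recipients without the outcome: 120 − 22 = 98
risk, subject-line-A recipients = 23/80 = 0.2875
risk, subject-line-B recipients = 22/120 = 0.1833
RR = 0.2875 / 0.1833 = 1.568

RR: 1.568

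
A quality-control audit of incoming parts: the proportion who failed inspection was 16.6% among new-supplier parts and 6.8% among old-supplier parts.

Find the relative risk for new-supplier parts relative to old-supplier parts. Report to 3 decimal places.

RR = 0.1660 / 0.0680 = 2.441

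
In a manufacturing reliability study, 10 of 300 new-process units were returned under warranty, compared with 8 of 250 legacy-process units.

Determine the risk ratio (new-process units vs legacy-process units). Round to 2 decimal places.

RR = 1.04

risk, new-process units = 10/300 = 0.03333
risk, legacy-process units = 8/250 = 0.03200
RR = 0.03333 / 0.03200 = 1.04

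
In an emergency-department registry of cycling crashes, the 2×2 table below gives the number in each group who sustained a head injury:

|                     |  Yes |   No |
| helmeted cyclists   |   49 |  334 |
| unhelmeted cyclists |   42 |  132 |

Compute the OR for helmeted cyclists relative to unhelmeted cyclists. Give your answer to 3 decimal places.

OR: 0.461

odds, helmeted cyclists = 49/334 = 0.1467
odds, unhelmeted cyclists = 42/132 = 0.3182
OR = 0.1467 / 0.3182 = 0.461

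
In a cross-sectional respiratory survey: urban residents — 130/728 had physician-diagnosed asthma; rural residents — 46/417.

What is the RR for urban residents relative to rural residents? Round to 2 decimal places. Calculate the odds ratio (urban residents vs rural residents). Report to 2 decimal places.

risk, urban residents = 130/728 = 0.1786
risk, rural residents = 46/417 = 0.1103
RR = 0.1786 / 0.1103 = 1.62
OR = (130 × 371) / (598 × 46) = 48230/27508 ≈ 1.75

RR = 1.62; OR = 1.75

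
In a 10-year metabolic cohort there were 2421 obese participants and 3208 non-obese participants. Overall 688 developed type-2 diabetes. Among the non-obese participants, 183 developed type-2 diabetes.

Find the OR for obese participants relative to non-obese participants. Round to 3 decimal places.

4.357

obese participants with the outcome: 688 − 183 = 505
obese participants without the outcome: 2421 − 505 = 1916
non-obese participants without the outcome: 3208 − 183 = 3025
odds, obese participants = 505/1916 = 0.2636
odds, non-obese participants = 183/3025 = 0.0605
OR = 0.2636 / 0.0605 = 4.357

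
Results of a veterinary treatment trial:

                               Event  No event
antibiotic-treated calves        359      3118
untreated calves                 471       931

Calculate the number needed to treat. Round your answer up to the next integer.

NNT ≈ 5

risk, antibiotic-treated calves = 359/3477 = 0.103250
risk, untreated calves = 471/1402 = 0.335949
absolute risk difference = 0.232699
1 / 0.232699 = 4.297 → round up → 5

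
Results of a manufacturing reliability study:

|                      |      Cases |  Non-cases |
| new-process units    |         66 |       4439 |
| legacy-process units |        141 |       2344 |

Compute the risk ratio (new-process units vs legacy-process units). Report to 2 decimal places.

risk, new-process units = 66/4505 = 0.01465
risk, legacy-process units = 141/2485 = 0.05674
RR = 0.01465 / 0.05674 = 0.26

RR ≈ 0.26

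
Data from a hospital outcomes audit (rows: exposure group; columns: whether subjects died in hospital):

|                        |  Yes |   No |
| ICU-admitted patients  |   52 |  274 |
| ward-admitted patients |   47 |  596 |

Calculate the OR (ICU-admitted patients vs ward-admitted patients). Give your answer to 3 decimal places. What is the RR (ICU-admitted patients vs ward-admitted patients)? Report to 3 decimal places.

OR = (52 × 596) / (274 × 47) = 30992/12878 ≈ 2.407
risk, ICU-admitted patients = 52/326 = 0.1595
risk, ward-admitted patients = 47/643 = 0.0731
RR = 0.1595 / 0.0731 = 2.182

OR = 2.407; RR = 2.182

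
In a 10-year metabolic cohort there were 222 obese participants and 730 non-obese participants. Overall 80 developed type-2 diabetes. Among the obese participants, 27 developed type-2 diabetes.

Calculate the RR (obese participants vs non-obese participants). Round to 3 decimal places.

RR ≈ 1.675

obese participants without the outcome: 222 − 27 = 195
non-obese participants with the outcome: 80 − 27 = 53
non-obese participants without the outcome: 730 − 53 = 677
risk, obese participants = 27/222 = 0.1216
risk, non-obese participants = 53/730 = 0.0726
RR = 0.1216 / 0.0726 = 1.675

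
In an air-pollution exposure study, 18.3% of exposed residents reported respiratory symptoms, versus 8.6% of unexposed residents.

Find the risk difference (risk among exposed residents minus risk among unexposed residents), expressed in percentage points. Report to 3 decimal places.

risk difference = 0.1830 − 0.0860 = 0.0970 → 9.700 percentage points

RD = 9.700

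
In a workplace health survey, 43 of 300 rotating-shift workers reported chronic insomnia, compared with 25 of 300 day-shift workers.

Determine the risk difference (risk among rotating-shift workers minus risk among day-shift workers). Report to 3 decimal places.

risk, rotating-shift workers = 43/300 = 0.1433
risk, day-shift workers = 25/300 = 0.0833
risk difference = 0.1433 − 0.0833 = 0.060

RD ≈ 0.060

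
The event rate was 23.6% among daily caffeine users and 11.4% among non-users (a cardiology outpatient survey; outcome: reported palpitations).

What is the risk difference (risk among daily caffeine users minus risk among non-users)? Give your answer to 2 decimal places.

risk difference = 0.2360 − 0.1140 = 0.12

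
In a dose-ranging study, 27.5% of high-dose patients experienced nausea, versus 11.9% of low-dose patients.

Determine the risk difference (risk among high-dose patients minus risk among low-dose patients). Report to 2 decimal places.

risk difference = 0.2750 − 0.1190 = 0.16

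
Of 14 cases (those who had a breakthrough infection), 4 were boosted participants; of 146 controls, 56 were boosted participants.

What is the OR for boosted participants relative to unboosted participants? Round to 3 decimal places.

OR = (4 × 90) / (56 × 10) = 360/560 ≈ 0.643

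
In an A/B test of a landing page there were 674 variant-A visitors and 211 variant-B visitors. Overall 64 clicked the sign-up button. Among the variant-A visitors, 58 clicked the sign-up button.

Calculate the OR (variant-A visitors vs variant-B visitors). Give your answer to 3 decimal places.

3.217

variant-A visitors without the outcome: 674 − 58 = 616
variant-B visitors with the outcome: 64 − 58 = 6
variant-B visitors without the outcome: 211 − 6 = 205
odds, variant-A visitors = 58/616 = 0.09416
odds, variant-B visitors = 6/205 = 0.02927
OR = 0.09416 / 0.02927 = 3.217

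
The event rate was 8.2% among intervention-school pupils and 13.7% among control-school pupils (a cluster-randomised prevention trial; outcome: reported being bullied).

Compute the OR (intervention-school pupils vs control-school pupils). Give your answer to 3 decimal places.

odds, intervention-school pupils = 0.0820/0.9180 = 0.0893
odds, control-school pupils = 0.1370/0.8630 = 0.1587
OR = 0.0893 / 0.1587 = 0.563

OR ≈ 0.563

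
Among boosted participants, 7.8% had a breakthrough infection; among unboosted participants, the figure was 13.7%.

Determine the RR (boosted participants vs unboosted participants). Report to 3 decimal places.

RR = 0.0780 / 0.1370 = 0.569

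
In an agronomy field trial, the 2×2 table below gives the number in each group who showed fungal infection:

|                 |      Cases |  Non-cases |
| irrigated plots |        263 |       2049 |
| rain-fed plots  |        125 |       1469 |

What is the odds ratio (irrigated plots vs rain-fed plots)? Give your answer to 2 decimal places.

OR ≈ 1.51

odds, irrigated plots = 263/2049 = 0.1284
odds, rain-fed plots = 125/1469 = 0.0851
OR = 0.1284 / 0.0851 = 1.51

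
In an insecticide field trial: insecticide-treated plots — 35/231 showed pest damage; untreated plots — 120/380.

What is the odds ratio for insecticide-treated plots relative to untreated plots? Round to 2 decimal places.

OR = (35 × 260) / (196 × 120) = 9100/23520 ≈ 0.39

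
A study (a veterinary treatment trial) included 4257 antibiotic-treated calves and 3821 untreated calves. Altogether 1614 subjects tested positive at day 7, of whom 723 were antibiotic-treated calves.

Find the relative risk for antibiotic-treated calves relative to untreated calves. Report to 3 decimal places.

antibiotic-treated calves without the outcome: 4257 − 723 = 3534
untreated calves with the outcome: 1614 − 723 = 891
untreated calves without the outcome: 3821 − 891 = 2930
risk, antibiotic-treated calves = 723/4257 = 0.1698
risk, untreated calves = 891/3821 = 0.2332
RR = 0.1698 / 0.2332 = 0.728

0.728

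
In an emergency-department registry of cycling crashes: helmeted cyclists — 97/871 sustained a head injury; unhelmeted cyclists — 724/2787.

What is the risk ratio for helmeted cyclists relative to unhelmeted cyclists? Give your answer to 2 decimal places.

risk, helmeted cyclists = 97/871 = 0.1114
risk, unhelmeted cyclists = 724/2787 = 0.2598
RR = 0.1114 / 0.2598 = 0.43

0.43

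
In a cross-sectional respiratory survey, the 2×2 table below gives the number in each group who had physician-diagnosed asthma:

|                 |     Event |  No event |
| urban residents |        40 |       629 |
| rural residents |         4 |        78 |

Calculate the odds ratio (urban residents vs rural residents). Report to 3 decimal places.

odds, urban residents = 40/629 = 0.06359
odds, rural residents = 4/78 = 0.05128
OR = 0.06359 / 0.05128 = 1.240

OR: 1.240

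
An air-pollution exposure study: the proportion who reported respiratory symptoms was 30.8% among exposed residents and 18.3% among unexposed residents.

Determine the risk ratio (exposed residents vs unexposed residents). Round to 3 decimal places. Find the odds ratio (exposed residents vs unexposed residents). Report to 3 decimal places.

RR = 1.683; OR = 1.987

RR = 0.3080 / 0.1830 = 1.683
odds, exposed residents = 0.3080/0.6920 = 0.4451
odds, unexposed residents = 0.1830/0.8170 = 0.2240
OR = 0.4451 / 0.2240 = 1.987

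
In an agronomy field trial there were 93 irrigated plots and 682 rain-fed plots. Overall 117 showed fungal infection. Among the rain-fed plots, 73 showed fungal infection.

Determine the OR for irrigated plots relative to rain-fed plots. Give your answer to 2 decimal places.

OR ≈ 7.49

irrigated plots with the outcome: 117 − 73 = 44
irrigated plots without the outcome: 93 − 44 = 49
rain-fed plots without the outcome: 682 − 73 = 609
odds, irrigated plots = 44/49 = 0.8980
odds, rain-fed plots = 73/609 = 0.1199
OR = 0.8980 / 0.1199 = 7.49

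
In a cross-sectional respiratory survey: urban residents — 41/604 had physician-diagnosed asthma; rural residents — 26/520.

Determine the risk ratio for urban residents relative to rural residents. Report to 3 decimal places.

1.358

risk, urban residents = 41/604 = 0.0679
risk, rural residents = 26/520 = 0.0500
RR = 0.0679 / 0.0500 = 1.358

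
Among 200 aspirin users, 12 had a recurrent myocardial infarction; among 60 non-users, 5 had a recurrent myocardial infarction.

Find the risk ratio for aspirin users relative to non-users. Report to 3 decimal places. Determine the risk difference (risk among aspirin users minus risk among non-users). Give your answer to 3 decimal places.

RR = 0.720; RD = -0.023

risk, aspirin users = 12/200 = 0.0600
risk, non-users = 5/60 = 0.0833
RR = 0.0600 / 0.0833 = 0.720
risk difference = 0.0600 − 0.0833 = -0.023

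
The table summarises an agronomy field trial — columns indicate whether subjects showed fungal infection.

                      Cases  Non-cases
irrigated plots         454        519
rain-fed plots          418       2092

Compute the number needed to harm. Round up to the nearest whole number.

NNH: 4

risk, irrigated plots = 454/973 = 0.466598
risk, rain-fed plots = 418/2510 = 0.166534
absolute risk difference = 0.300064
1 / 0.300064 = 3.333 → round up → 4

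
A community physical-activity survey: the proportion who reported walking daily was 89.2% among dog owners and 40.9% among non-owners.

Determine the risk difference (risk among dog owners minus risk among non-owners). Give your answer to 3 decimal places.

risk difference = 0.8920 − 0.4090 = 0.483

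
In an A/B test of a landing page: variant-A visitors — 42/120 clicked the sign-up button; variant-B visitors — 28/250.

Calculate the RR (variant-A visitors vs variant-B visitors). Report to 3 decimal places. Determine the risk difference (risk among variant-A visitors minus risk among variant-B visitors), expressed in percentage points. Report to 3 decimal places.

risk, variant-A visitors = 42/120 = 0.3500
risk, variant-B visitors = 28/250 = 0.1120
RR = 0.3500 / 0.1120 = 3.125
risk difference = 0.3500 − 0.1120 = 0.2380 → 23.800 percentage points

RR = 3.125; RD = 23.800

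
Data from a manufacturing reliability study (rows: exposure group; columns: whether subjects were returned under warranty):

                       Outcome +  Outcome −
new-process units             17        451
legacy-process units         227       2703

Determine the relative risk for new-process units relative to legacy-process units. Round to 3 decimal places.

RR = 0.469

risk, new-process units = 17/468 = 0.03632
risk, legacy-process units = 227/2930 = 0.07747
RR = 0.03632 / 0.07747 = 0.469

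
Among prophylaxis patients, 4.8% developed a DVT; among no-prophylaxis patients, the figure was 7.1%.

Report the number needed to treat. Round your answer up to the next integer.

absolute risk difference = 0.023000
1 / 0.023000 = 43.478 → round up → 44

NNT = 44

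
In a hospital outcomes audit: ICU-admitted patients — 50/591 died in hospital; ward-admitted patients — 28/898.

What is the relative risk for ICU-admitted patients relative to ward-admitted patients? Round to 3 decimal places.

risk, ICU-admitted patients = 50/591 = 0.08460
risk, ward-admitted patients = 28/898 = 0.03118
RR = 0.08460 / 0.03118 = 2.713

2.713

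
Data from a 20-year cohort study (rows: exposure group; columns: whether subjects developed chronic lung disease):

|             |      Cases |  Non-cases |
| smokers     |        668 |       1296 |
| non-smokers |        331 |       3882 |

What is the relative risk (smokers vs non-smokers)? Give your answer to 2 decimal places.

risk, smokers = 668/1964 = 0.3401
risk, non-smokers = 331/4213 = 0.0786
RR = 0.3401 / 0.0786 = 4.33

4.33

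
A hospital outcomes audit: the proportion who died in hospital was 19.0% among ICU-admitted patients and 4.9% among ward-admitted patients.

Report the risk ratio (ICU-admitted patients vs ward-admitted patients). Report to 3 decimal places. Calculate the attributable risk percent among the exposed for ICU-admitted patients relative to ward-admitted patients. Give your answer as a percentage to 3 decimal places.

RR = 0.19000 / 0.04900 = 3.878
AR% = (0.19000 − 0.04900) / 0.19000 = 0.7421 → 74.211%

RR = 3.878; AR% = 74.211%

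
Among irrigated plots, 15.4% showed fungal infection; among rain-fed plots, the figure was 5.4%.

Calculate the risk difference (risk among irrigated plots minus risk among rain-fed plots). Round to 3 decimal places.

risk difference = 0.1540 − 0.0540 = 0.100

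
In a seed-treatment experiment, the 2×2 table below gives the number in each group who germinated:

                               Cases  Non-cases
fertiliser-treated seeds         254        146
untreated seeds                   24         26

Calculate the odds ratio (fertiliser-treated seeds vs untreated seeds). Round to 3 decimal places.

OR = (254 × 26) / (146 × 24) = 6604/3504 ≈ 1.885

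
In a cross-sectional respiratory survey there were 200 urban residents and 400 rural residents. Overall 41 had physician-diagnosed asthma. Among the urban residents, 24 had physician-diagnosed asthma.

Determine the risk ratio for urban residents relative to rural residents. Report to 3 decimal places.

urban residents without the outcome: 200 − 24 = 176
rural residents with the outcome: 41 − 24 = 17
rural residents without the outcome: 400 − 17 = 383
risk, urban residents = 24/200 = 0.12000
risk, rural residents = 17/400 = 0.04250
RR = 0.12000 / 0.04250 = 2.824

2.824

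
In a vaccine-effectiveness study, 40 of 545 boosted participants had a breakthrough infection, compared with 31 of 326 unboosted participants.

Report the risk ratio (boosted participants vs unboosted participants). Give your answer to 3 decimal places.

risk, boosted participants = 40/545 = 0.0734
risk, unboosted participants = 31/326 = 0.0951
RR = 0.0734 / 0.0951 = 0.772

RR = 0.772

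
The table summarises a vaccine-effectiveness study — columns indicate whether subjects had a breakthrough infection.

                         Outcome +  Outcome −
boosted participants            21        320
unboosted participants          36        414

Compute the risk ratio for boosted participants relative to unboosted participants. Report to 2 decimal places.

0.77

risk, boosted participants = 21/341 = 0.0616
risk, unboosted participants = 36/450 = 0.0800
RR = 0.0616 / 0.0800 = 0.77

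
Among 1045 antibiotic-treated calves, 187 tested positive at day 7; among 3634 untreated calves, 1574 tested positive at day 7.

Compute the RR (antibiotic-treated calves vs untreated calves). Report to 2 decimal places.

RR ≈ 0.41

risk, antibiotic-treated calves = 187/1045 = 0.1789
risk, untreated calves = 1574/3634 = 0.4331
RR = 0.1789 / 0.4331 = 0.41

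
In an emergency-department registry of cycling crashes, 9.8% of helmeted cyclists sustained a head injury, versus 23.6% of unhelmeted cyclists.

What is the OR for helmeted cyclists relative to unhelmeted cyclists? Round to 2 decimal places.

odds, helmeted cyclists = 0.0980/0.9020 = 0.1086
odds, unhelmeted cyclists = 0.2360/0.7640 = 0.3089
OR = 0.1086 / 0.3089 = 0.35

OR: 0.35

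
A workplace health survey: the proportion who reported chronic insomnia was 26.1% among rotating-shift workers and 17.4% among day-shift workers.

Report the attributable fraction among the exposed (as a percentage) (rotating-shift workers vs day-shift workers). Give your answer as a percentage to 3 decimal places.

AR% = (0.2610 − 0.1740) / 0.2610 = 0.3333 → 33.333%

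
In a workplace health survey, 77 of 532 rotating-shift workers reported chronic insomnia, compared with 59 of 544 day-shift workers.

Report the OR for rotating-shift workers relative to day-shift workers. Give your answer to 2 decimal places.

OR = (77 × 485) / (455 × 59) = 37345/26845 ≈ 1.39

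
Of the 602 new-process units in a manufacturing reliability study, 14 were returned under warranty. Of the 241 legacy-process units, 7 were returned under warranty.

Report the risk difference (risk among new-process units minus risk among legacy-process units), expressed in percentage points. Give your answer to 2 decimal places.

risk, new-process units = 14/602 = 0.02326
risk, legacy-process units = 7/241 = 0.02905
risk difference = 0.02326 − 0.02905 = -0.00579 → -0.58 percentage points

RD: -0.58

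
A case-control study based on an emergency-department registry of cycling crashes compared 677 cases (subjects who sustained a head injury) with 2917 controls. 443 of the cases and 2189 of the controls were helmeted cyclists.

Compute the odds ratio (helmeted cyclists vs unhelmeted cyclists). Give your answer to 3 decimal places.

OR: 0.630

odds, helmeted cyclists = 443/2189 = 0.2024
odds, unhelmeted cyclists = 234/728 = 0.3214
OR = 0.2024 / 0.3214 = 0.630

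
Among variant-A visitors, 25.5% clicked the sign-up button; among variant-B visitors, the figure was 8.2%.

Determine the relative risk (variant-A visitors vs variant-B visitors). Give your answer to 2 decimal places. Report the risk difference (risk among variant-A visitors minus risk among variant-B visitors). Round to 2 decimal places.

RR = 3.11; RD = 0.17

RR = 0.2550 / 0.0820 = 3.11
risk difference = 0.2550 − 0.0820 = 0.17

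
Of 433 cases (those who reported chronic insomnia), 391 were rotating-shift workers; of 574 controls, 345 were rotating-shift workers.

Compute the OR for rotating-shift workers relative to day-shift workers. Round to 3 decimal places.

OR = (391 × 229) / (345 × 42) = 89539/14490 ≈ 6.179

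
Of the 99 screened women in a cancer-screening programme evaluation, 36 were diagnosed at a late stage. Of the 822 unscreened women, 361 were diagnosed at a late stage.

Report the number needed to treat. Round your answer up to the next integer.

risk, screened women = 36/99 = 0.363636
risk, unscreened women = 361/822 = 0.439173
absolute risk difference = 0.075536
1 / 0.075536 = 13.239 → round up → 14

14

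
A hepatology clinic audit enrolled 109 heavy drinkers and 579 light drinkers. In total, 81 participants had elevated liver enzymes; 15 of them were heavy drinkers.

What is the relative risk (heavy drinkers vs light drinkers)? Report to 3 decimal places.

heavy drinkers without the outcome: 109 − 15 = 94
light drinkers with the outcome: 81 − 15 = 66
light drinkers without the outcome: 579 − 66 = 513
risk, heavy drinkers = 15/109 = 0.1376
risk, light drinkers = 66/579 = 0.1140
RR = 0.1376 / 0.1140 = 1.207

1.207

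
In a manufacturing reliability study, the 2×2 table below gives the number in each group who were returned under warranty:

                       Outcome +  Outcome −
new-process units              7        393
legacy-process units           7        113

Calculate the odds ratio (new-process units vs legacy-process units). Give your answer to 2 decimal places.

OR = (7 × 113) / (393 × 7) = 791/2751 ≈ 0.29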